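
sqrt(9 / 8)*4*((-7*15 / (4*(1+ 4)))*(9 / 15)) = -189*sqrt(2) / 20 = -13.36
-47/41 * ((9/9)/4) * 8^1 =-94/41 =-2.29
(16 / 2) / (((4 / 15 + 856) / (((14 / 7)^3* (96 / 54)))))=1280 / 9633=0.13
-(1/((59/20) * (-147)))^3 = 8000/652391117217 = 0.00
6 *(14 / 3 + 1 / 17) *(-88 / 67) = -42416 / 1139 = -37.24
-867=-867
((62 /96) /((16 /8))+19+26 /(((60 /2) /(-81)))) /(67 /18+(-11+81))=-73263 /106160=-0.69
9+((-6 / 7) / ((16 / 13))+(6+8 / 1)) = 1249 / 56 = 22.30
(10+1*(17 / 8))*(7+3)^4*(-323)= -39163750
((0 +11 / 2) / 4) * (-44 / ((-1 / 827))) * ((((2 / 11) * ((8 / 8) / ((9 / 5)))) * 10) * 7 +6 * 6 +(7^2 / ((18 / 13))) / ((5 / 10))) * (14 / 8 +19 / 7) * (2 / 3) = 4272178625 / 252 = 16953089.78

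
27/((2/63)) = 1701/2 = 850.50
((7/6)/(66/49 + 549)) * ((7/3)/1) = 2401/485406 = 0.00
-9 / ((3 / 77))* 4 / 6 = -154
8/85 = 0.09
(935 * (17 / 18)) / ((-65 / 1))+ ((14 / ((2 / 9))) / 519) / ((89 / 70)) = -13.49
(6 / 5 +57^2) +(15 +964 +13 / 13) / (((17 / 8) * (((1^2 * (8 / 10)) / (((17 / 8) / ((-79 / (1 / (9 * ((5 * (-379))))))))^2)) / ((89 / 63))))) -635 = 68363616577159547 / 26140875105960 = 2615.20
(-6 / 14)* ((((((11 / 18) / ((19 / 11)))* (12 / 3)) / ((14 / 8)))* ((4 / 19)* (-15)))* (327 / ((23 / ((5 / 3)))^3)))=263780000 / 1936998567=0.14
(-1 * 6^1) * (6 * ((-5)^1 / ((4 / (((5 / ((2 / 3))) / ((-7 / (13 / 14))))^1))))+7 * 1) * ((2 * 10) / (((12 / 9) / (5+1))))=-765315 / 98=-7809.34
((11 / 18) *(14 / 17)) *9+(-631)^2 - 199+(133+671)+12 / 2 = 6779201 / 17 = 398776.53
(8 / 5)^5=32768 / 3125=10.49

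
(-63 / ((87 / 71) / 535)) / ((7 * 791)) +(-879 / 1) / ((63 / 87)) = -27958624 / 22939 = -1218.82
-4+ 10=6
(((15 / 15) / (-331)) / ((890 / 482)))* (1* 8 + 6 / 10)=-10363 / 736475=-0.01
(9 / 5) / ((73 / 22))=198 / 365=0.54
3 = 3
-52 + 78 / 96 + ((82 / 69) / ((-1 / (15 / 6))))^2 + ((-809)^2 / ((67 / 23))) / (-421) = -1237702138901 / 2148696432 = -576.02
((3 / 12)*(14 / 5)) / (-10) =-7 / 100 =-0.07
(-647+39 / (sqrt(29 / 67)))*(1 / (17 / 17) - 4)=1941 - 117*sqrt(1943) / 29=1763.16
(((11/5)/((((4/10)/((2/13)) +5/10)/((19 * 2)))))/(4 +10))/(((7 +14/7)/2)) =0.43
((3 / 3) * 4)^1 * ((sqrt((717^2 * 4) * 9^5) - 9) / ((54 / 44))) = 3407096 / 3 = 1135698.67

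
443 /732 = 0.61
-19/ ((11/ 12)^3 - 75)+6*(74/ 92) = 789105/ 155273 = 5.08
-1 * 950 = -950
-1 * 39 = -39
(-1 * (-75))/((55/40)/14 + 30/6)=8400/571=14.71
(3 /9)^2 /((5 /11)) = 11 /45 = 0.24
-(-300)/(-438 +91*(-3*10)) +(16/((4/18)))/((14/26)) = 133.62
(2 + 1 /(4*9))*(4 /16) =73 /144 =0.51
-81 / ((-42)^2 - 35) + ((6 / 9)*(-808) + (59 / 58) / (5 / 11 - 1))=-325261733 / 601692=-540.58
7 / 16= 0.44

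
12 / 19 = 0.63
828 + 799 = 1627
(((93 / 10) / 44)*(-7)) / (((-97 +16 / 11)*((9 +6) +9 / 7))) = 1519 / 1597520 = 0.00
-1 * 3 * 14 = -42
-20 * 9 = -180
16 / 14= 8 / 7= 1.14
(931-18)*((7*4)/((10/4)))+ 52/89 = 4550652/445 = 10226.18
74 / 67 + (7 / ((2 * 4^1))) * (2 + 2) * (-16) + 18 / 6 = -3477 / 67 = -51.90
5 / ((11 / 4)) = 20 / 11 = 1.82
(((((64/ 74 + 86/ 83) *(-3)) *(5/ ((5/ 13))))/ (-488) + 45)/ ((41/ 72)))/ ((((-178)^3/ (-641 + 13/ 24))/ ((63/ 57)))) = 1724387968107/ 173266062633568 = 0.01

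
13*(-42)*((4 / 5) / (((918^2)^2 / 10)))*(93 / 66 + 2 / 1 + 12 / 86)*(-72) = 135772 / 86398381971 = 0.00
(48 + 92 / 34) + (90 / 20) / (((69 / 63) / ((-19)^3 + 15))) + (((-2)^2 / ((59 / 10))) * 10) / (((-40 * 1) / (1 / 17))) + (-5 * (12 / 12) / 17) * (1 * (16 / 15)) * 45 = -647854450 / 23069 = -28083.33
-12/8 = -3/2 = -1.50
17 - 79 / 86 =1383 / 86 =16.08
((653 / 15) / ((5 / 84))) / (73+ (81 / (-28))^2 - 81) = 14334656 / 7225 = 1984.04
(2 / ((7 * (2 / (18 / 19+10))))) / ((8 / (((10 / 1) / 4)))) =65 / 133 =0.49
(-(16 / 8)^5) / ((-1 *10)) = 16 / 5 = 3.20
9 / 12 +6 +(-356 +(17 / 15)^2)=-313169 / 900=-347.97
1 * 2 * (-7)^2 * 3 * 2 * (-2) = -1176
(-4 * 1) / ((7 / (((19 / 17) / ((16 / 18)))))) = -171 / 238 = -0.72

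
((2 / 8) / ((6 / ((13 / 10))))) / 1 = 13 / 240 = 0.05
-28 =-28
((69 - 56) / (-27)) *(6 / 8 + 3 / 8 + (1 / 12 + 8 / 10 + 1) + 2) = -7813 / 3240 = -2.41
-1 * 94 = -94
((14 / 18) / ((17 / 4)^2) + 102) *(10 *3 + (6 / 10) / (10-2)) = 53215507 / 17340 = 3068.95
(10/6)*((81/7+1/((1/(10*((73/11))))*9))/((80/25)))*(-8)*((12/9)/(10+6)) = -328225/49896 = -6.58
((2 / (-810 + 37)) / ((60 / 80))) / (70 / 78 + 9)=-52 / 149189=-0.00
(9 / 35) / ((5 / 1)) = 0.05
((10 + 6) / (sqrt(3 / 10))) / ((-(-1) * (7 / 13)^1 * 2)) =104 * sqrt(30) / 21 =27.13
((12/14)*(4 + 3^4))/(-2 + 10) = 255/28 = 9.11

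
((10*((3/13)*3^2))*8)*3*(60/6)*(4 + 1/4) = 275400/13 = 21184.62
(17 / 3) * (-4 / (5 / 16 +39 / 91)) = -7616 / 249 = -30.59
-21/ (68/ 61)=-1281/ 68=-18.84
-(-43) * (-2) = -86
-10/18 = -5/9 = -0.56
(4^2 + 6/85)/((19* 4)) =683/3230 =0.21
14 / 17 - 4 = -54 / 17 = -3.18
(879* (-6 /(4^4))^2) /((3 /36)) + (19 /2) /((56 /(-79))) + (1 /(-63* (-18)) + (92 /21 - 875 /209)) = -3597875117 /485388288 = -7.41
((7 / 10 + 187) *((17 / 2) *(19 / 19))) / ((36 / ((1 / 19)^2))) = 31909 / 259920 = 0.12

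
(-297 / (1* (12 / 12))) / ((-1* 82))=297 / 82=3.62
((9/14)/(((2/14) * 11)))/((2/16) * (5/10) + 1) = 72/187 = 0.39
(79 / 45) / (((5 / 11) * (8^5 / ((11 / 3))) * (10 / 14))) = 66913 / 110592000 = 0.00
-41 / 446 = -0.09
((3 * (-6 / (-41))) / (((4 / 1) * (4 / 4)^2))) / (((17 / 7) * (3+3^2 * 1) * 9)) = 7 / 16728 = 0.00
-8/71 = -0.11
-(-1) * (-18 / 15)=-1.20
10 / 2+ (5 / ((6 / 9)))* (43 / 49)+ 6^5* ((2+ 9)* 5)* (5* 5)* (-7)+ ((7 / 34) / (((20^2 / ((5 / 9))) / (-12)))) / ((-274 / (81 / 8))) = -5466413313457939 / 73037440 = -74843988.42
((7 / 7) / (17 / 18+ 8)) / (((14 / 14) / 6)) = 108 / 161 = 0.67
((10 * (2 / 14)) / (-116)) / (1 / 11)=-0.14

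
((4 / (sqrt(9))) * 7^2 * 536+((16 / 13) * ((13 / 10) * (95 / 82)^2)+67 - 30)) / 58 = 6096433 / 10086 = 604.45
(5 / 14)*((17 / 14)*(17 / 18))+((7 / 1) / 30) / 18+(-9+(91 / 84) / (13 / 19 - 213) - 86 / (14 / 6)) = -2425108709 / 53369820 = -45.44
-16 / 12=-4 / 3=-1.33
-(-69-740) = 809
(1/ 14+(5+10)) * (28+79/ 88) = 536573/ 1232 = 435.53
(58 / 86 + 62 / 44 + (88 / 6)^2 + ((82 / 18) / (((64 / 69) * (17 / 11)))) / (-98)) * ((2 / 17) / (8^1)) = 98569564553 / 30865089024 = 3.19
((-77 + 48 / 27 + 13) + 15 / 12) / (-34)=2195 / 1224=1.79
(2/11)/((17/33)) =0.35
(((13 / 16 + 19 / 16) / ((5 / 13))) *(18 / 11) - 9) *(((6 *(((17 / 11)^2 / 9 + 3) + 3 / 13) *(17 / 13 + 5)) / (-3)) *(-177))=-862044516 / 224939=-3832.35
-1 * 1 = -1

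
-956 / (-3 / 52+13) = -49712 / 673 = -73.87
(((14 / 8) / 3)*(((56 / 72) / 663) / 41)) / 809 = 49 / 2375033076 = 0.00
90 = 90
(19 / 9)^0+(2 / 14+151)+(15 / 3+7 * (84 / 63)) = 3496 / 21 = 166.48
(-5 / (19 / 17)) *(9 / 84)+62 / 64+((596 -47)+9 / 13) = 30440455 / 55328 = 550.18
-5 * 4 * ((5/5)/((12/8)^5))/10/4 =-16/243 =-0.07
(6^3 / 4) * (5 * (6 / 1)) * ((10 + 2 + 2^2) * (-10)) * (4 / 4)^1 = -259200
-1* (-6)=6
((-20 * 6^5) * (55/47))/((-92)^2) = -534600/24863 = -21.50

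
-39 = -39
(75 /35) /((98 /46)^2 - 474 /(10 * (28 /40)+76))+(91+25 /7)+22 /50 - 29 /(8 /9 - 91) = 97564289323 /1043412325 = 93.51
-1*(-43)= 43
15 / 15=1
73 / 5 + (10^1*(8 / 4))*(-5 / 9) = 157 / 45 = 3.49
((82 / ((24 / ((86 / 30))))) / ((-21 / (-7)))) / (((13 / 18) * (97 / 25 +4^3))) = 0.07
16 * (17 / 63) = 272 / 63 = 4.32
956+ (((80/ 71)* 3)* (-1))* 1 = 67636/ 71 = 952.62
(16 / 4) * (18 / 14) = 36 / 7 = 5.14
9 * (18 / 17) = 162 / 17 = 9.53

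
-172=-172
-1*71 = -71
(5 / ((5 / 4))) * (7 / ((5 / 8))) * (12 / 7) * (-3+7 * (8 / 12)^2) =128 / 15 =8.53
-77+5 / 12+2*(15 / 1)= -559 / 12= -46.58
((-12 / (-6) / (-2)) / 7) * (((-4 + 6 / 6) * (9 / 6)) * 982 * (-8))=-5050.29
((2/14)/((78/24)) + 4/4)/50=19/910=0.02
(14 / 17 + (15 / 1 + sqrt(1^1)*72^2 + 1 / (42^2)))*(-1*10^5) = -3898308125000 / 7497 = -519982409.63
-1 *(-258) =258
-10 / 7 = -1.43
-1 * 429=-429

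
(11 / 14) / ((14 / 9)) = 99 / 196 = 0.51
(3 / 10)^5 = 243 / 100000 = 0.00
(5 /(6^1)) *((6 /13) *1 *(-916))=-352.31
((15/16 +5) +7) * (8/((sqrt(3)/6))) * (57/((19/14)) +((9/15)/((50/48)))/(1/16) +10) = 1583964 * sqrt(3)/125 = 21948.05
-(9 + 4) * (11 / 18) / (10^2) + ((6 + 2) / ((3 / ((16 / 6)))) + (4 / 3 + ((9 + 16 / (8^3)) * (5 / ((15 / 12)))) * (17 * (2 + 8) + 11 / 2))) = 2539321 / 400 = 6348.30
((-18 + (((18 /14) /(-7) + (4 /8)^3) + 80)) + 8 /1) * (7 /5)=97.92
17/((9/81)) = 153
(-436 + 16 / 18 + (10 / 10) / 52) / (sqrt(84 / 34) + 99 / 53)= -2018107553 / 2529228 + 571977007 * sqrt(714) / 22763052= -126.49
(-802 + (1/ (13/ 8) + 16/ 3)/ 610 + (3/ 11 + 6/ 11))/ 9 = -104829359/ 1177605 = -89.02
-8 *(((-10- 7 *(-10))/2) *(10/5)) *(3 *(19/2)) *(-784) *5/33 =1625018.18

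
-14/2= -7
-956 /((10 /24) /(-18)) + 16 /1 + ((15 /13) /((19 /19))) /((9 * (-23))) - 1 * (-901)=189339632 /4485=42216.19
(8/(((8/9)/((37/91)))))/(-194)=-333/17654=-0.02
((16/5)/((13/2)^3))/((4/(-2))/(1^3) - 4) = -64/32955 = -0.00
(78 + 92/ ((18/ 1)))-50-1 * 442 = -408.89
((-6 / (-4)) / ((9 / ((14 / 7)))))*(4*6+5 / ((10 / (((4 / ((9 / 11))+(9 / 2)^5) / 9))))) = 657265 / 15552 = 42.26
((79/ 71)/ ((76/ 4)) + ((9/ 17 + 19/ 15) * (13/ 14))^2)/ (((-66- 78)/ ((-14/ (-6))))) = -3051815849/ 66315356100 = -0.05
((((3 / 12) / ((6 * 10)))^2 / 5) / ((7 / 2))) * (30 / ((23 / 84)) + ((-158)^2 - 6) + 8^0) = 576577 / 23184000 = 0.02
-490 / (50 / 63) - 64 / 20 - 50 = -3353 / 5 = -670.60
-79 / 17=-4.65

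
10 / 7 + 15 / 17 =275 / 119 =2.31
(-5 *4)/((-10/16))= 32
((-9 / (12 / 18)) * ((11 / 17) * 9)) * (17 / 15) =-891 / 10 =-89.10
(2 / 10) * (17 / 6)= 17 / 30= 0.57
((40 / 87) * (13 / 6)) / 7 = 260 / 1827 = 0.14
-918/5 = -183.60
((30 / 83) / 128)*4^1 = 15 / 1328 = 0.01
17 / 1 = 17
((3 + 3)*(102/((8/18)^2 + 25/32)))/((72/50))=1101600/2537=434.21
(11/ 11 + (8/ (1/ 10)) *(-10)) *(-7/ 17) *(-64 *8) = -168448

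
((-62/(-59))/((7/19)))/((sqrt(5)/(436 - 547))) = -130758 * sqrt(5)/2065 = -141.59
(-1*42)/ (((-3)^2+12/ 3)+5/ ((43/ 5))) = -3.09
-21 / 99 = -0.21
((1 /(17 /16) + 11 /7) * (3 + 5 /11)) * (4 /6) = 5.79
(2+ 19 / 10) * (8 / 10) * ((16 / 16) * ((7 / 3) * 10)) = 364 / 5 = 72.80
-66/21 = -3.14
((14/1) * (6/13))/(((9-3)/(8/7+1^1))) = 30/13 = 2.31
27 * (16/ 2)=216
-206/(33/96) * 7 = -4194.91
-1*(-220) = 220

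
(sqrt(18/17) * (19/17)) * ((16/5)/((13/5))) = 1.42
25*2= 50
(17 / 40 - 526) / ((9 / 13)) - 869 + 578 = -378059 / 360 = -1050.16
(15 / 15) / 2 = 1 / 2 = 0.50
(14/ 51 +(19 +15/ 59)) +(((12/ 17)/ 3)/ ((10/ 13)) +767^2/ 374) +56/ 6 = 530290069/ 330990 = 1602.13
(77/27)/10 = 77/270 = 0.29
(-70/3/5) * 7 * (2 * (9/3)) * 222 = -43512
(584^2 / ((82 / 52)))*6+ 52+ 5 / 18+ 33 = 957748183 / 738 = 1297761.77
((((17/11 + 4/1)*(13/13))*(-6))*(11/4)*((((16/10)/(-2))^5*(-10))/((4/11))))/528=-976/625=-1.56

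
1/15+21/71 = 0.36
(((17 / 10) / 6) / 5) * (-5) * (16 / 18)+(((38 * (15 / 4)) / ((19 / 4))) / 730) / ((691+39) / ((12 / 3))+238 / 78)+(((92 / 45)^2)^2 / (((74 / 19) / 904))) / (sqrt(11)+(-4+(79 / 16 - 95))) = -3148732086460313459972 / 72526366940633834625 - 157500998156288 * sqrt(11) / 343229418883125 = -44.94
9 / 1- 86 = -77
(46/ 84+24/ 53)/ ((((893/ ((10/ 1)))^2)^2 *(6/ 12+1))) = 22270000/ 2123353266479739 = 0.00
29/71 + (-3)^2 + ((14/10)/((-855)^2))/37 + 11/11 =99942083372/9602013375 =10.41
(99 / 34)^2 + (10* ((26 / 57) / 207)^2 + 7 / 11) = 16135684485263 / 1770275755116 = 9.11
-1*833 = -833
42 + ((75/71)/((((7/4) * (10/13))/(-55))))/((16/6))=51321/1988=25.82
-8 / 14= -0.57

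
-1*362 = -362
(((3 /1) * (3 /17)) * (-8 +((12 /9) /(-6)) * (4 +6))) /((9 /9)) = -92 /17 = -5.41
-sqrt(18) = -3 * sqrt(2) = -4.24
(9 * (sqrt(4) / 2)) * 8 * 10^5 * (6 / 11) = 43200000 / 11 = 3927272.73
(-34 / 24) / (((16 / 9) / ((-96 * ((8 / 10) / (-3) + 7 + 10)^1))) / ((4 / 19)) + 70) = -25602 / 1264945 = -0.02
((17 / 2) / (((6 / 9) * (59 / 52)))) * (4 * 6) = 15912 / 59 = 269.69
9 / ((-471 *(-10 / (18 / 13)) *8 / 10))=27 / 8164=0.00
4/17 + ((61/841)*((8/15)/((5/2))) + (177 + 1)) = 191133842/1072275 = 178.25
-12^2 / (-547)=144 / 547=0.26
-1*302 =-302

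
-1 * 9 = -9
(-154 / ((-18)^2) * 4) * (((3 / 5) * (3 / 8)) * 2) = -77 / 90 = -0.86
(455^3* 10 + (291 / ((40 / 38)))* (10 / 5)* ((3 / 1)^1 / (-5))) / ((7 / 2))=47098170913 / 175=269132405.22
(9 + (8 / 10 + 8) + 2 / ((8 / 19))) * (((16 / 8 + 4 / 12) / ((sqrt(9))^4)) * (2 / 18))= 3157 / 43740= 0.07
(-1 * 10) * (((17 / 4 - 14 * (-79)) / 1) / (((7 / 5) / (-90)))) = 4996125 / 7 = 713732.14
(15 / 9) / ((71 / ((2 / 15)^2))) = 4 / 9585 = 0.00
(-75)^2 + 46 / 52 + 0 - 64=144609 / 26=5561.88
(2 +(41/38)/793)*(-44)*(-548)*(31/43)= 22539644424/647881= 34789.79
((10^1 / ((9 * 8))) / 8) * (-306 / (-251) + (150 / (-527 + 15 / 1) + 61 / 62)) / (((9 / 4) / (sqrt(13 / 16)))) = 19023245 * sqrt(13) / 5163098112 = 0.01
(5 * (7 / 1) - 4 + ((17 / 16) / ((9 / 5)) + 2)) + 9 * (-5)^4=814837 / 144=5658.59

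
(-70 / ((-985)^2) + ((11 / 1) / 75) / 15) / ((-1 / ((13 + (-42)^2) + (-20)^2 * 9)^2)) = -12251485751621 / 43660125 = -280610.41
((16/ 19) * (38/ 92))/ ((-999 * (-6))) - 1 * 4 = -275720/ 68931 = -4.00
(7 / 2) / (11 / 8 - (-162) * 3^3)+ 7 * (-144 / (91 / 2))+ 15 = -3254915 / 455039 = -7.15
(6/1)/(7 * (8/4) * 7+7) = 2/35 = 0.06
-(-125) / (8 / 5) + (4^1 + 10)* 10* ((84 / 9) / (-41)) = 45515 / 984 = 46.26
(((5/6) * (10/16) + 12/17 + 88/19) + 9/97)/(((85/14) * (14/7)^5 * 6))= 12529657/2454345216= 0.01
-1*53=-53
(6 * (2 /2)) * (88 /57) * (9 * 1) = 1584 /19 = 83.37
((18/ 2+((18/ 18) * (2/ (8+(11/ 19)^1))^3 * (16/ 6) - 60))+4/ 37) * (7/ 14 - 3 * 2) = 268929624601/ 961425834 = 279.72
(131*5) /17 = 655 /17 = 38.53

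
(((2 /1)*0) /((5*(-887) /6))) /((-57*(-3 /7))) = 0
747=747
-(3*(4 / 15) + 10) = -54 / 5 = -10.80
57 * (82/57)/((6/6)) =82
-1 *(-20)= 20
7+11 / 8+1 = 75 / 8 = 9.38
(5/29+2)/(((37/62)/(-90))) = -351540/1073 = -327.62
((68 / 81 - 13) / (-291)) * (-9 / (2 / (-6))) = 1.13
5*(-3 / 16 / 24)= -5 / 128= -0.04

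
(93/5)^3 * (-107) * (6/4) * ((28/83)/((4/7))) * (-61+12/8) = 1505556019107/41500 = 36278458.29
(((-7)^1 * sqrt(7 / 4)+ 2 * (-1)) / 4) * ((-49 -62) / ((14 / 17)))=1887 / 28+ 1887 * sqrt(7) / 16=379.43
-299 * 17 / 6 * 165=-279565 / 2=-139782.50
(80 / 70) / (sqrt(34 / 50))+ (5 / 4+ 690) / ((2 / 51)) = 40 *sqrt(17) / 119+ 141015 / 8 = 17628.26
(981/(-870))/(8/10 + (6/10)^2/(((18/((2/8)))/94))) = -3270/3683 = -0.89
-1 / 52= -0.02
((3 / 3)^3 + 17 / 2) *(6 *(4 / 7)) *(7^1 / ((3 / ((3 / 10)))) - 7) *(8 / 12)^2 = -456 / 5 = -91.20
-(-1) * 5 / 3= 5 / 3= 1.67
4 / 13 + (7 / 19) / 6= 547 / 1482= 0.37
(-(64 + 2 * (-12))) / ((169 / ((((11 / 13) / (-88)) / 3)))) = 5 / 6591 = 0.00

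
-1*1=-1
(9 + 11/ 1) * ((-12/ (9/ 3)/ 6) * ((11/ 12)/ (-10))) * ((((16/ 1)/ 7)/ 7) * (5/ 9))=880/ 3969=0.22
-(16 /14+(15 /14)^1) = -31 /14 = -2.21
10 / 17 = 0.59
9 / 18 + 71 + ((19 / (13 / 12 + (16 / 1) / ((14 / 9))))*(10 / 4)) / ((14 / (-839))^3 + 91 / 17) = 211989044672623 / 2932865998906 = 72.28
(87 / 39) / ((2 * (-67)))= -29 / 1742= -0.02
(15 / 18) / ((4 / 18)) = 15 / 4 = 3.75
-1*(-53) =53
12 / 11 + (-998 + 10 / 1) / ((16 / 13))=-801.66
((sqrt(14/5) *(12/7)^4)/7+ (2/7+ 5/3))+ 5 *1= 9.02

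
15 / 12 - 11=-39 / 4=-9.75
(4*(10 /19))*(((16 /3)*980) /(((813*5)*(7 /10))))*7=1254400 /46341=27.07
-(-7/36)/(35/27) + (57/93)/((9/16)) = 6917/5580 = 1.24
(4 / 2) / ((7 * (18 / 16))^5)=0.00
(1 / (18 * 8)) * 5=5 / 144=0.03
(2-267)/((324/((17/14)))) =-4505/4536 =-0.99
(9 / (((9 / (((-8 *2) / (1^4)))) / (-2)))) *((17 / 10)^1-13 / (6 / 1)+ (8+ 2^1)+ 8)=561.07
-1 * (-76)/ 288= 19/ 72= 0.26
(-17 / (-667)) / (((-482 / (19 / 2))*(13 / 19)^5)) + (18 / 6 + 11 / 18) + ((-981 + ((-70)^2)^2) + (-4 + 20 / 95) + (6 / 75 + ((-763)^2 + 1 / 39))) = 25097777052837088936003 / 1020600433394100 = 24591187.92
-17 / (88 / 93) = -1581 / 88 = -17.97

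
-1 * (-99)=99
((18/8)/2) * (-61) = -549/8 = -68.62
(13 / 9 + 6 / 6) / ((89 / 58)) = 1276 / 801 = 1.59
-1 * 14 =-14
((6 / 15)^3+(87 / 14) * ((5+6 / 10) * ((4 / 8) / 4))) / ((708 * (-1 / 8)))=-2207 / 44250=-0.05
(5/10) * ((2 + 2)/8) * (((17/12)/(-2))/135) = -17/12960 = -0.00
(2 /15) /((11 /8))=16 /165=0.10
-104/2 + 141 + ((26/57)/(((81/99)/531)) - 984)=-34141/57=-598.96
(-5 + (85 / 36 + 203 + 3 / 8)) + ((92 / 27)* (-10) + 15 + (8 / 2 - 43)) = 30815 / 216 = 142.66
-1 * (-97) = 97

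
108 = 108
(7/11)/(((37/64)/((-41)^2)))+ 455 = 938273/407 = 2305.34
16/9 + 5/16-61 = -8483/144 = -58.91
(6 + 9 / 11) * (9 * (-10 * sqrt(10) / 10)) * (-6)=4050 * sqrt(10) / 11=1164.29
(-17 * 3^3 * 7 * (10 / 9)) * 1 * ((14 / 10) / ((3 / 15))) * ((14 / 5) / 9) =-23324 / 3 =-7774.67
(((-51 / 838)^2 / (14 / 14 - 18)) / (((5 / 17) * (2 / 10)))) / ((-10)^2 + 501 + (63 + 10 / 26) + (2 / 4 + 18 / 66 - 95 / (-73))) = -0.00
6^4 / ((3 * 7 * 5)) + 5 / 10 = 899 / 70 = 12.84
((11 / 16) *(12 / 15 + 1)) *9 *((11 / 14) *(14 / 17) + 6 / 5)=139887 / 6800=20.57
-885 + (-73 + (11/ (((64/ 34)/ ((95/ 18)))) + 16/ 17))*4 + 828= -543131/ 2448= -221.87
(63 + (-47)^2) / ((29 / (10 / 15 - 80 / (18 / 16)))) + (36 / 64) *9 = -5513.90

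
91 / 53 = 1.72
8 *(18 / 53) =144 / 53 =2.72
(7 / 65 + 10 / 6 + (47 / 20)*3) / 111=6883 / 86580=0.08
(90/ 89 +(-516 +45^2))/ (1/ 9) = 1209519/ 89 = 13590.10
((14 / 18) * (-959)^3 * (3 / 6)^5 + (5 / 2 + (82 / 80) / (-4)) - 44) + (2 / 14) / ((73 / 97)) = -21436911.54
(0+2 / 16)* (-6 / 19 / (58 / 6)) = -0.00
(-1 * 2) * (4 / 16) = -1 / 2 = -0.50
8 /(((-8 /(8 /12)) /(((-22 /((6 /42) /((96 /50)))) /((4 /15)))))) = 3696 /5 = 739.20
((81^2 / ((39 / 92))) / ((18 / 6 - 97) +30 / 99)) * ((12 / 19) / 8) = -4979799 / 381862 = -13.04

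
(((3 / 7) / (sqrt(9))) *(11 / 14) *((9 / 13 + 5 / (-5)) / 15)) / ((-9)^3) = 0.00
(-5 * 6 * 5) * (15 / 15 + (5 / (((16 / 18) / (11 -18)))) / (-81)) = -2675 / 12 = -222.92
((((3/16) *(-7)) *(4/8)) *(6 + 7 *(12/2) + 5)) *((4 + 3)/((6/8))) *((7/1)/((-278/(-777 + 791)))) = 127253/1112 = 114.44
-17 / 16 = -1.06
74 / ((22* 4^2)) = 37 / 176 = 0.21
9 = 9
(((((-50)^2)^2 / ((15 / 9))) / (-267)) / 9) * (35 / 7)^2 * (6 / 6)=-31250000 / 801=-39013.73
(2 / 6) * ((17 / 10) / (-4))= -17 / 120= -0.14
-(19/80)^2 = -361/6400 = -0.06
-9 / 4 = -2.25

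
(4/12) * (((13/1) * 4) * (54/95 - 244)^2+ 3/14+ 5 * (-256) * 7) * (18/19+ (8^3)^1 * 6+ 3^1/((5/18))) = 18954789153383278/6001625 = 3158276159.10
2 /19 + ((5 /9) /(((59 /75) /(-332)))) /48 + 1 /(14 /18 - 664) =-4.78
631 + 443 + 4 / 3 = 3226 / 3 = 1075.33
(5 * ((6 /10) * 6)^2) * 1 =324 /5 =64.80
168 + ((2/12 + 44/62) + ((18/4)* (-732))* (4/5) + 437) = -1887271/930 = -2029.32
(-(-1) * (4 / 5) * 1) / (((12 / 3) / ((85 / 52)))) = 17 / 52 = 0.33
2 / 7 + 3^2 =9.29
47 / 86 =0.55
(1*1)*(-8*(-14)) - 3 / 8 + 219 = 330.62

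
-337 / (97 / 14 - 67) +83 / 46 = 286831 / 38686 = 7.41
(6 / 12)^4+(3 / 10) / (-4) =-1 / 80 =-0.01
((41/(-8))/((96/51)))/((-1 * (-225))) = -697/57600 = -0.01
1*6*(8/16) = 3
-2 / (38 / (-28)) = 28 / 19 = 1.47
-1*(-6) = 6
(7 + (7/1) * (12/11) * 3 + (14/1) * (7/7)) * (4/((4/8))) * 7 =27048/11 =2458.91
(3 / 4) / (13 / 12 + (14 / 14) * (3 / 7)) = 63 / 127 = 0.50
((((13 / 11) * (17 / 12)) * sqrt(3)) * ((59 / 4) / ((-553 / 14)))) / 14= -13039 * sqrt(3) / 291984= -0.08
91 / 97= 0.94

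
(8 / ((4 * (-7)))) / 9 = -2 / 63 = -0.03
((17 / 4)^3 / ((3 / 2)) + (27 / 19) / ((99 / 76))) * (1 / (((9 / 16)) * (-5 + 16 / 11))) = -55195 / 2106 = -26.21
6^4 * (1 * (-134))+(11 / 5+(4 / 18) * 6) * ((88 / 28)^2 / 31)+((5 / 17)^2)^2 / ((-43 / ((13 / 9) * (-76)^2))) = -42632916554356892 / 245490352065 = -173664.33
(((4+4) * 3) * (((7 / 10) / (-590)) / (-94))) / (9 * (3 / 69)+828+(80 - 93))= 483 / 1300121050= 0.00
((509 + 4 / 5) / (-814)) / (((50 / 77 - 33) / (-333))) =-160587 / 24910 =-6.45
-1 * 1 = -1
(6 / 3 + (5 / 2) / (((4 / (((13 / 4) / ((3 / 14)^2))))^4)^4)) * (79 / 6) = 290287284642964804434471829056070347547627632971 / 95503933319356810612703232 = 3039532242847731533780.33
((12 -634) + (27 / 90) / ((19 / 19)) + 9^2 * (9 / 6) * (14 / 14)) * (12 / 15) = -10004 / 25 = -400.16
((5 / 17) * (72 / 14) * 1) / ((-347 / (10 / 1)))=-1800 / 41293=-0.04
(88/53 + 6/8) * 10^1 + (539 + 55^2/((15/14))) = 1076887/318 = 3386.44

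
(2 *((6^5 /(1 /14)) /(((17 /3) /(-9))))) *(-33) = 193995648 /17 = 11411508.71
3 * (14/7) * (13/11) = 78/11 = 7.09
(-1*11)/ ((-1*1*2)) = 11/ 2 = 5.50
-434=-434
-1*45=-45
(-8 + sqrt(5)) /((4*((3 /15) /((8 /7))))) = -80 /7 + 10*sqrt(5) /7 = -8.23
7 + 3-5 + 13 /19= 108 /19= 5.68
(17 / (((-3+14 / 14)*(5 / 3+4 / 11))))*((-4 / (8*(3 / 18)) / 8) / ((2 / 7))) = 11781 / 2144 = 5.49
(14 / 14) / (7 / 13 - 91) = -13 / 1176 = -0.01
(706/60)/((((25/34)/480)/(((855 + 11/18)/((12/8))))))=2957484832/675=4381459.01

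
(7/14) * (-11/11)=-1/2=-0.50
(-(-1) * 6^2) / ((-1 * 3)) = -12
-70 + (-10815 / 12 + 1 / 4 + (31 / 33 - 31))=-33035 / 33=-1001.06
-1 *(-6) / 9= 2 / 3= 0.67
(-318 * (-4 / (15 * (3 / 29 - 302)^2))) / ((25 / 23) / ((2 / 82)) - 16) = 8201432 / 251795332125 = 0.00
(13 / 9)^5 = 371293 / 59049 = 6.29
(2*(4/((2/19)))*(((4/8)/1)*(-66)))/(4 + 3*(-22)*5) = 1254/163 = 7.69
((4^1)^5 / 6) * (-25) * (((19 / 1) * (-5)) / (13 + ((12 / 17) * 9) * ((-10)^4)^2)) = 20672000 / 32400000663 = 0.00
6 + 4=10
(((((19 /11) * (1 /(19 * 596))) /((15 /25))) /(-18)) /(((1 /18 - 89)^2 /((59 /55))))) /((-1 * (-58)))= -177 /5360586296164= -0.00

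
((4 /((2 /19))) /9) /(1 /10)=42.22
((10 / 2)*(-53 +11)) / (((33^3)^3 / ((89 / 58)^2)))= -277235 / 26021372254694982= -0.00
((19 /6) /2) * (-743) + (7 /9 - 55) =-44303 /36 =-1230.64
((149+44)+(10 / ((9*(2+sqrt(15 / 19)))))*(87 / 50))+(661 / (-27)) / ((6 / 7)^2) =47695183 / 296460-29*sqrt(285) / 915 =160.35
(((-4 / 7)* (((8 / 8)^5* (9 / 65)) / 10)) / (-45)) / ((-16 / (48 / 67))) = -6 / 762125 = -0.00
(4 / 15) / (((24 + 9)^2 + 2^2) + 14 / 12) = 8 / 32825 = 0.00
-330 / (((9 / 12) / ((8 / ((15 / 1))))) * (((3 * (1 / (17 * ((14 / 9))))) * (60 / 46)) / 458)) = -726334.47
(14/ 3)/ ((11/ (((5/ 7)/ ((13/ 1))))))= 0.02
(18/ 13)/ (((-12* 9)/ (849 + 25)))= -437/ 39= -11.21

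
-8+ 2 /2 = -7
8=8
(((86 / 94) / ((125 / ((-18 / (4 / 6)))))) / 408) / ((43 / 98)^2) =-0.00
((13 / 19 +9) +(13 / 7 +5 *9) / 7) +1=16179 / 931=17.38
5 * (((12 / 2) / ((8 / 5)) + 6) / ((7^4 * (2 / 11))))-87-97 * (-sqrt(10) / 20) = -1668951 / 19208 + 97 * sqrt(10) / 20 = -71.55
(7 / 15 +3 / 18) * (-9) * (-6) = 171 / 5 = 34.20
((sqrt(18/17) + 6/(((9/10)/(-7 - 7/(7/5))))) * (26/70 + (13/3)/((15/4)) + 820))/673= -4140496/42399 + 258781 * sqrt(34)/1201305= -96.40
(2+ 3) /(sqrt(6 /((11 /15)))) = sqrt(110) /6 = 1.75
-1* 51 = -51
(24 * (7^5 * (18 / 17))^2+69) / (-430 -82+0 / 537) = -2196527556165 / 147968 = -14844612.05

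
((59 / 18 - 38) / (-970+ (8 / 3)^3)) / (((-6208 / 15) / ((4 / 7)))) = -28125 / 557931584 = -0.00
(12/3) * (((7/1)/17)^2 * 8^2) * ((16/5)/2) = 100352/1445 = 69.45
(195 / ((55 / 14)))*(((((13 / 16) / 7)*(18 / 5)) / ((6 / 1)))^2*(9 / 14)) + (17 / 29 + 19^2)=36187987859 / 100038400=361.74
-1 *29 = -29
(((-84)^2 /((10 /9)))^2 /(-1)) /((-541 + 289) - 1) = 159397.55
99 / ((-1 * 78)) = -1.27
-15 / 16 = -0.94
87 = 87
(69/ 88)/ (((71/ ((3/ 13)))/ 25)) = 5175/ 81224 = 0.06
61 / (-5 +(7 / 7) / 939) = -57279 / 4694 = -12.20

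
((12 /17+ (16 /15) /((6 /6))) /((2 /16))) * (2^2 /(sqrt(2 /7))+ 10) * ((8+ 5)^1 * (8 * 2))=1504256 * sqrt(14) /255+ 1504256 /51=51567.41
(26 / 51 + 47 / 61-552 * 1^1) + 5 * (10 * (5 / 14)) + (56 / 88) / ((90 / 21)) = -425366863 / 798490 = -532.71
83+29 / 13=1108 / 13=85.23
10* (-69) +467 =-223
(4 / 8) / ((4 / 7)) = 7 / 8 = 0.88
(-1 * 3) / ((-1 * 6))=1 / 2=0.50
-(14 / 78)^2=-49 / 1521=-0.03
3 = 3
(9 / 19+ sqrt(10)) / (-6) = -sqrt(10) / 6 - 3 / 38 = -0.61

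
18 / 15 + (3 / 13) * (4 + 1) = 153 / 65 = 2.35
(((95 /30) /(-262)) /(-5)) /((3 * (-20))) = -19 /471600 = -0.00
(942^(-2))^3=1 / 698723607368084544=0.00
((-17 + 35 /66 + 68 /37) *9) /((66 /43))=-1536433 /17908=-85.80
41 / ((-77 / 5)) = -205 / 77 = -2.66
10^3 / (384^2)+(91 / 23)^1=1680187 / 423936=3.96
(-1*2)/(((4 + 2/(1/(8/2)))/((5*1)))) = -5/6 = -0.83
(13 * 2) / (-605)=-26 / 605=-0.04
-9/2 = -4.50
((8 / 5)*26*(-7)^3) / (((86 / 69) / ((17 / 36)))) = -3486938 / 645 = -5406.11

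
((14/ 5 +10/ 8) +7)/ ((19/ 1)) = 0.58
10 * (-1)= -10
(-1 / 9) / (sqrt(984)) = -sqrt(246) / 4428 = -0.00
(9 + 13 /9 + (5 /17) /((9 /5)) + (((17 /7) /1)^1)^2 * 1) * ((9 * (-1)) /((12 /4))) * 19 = -783712 /833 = -940.83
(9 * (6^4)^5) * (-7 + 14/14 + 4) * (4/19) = -263243407684534272/19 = -13854916193922856.42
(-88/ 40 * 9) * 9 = -891/ 5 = -178.20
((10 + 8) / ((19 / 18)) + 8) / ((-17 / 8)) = -224 / 19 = -11.79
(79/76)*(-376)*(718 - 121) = -4433322/19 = -233332.74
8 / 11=0.73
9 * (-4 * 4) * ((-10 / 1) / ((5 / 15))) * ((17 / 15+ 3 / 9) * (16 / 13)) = 101376 / 13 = 7798.15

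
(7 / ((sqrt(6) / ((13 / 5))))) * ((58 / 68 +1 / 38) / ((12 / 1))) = 6461 * sqrt(6) / 29070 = 0.54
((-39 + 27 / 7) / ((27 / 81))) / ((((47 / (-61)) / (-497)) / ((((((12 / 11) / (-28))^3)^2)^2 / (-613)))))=0.00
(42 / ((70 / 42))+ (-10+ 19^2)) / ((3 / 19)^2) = 75449 / 5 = 15089.80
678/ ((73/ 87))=58986/ 73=808.03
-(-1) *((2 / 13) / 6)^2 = 1 / 1521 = 0.00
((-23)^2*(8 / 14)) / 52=529 / 91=5.81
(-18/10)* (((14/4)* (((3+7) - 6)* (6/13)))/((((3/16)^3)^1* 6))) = -57344/195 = -294.07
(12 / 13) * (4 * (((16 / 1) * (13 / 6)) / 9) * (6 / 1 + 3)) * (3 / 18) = 64 / 3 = 21.33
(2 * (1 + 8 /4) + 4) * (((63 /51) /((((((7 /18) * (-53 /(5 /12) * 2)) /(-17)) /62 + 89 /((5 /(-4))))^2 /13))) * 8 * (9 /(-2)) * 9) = -62525783250 /6075955093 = -10.29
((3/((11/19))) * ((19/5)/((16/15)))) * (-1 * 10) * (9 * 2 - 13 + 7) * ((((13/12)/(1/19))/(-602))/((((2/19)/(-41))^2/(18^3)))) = 1775084830418835/26488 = 67014679493.31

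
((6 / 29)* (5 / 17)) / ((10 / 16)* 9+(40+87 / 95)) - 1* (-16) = 279029248 / 17437903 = 16.00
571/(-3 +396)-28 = -26.55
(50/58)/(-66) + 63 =120557/1914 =62.99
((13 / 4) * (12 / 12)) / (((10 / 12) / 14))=273 / 5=54.60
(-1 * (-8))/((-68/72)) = -8.47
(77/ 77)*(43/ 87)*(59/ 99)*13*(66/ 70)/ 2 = 32981/ 18270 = 1.81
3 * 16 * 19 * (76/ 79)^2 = 5267712/ 6241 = 844.05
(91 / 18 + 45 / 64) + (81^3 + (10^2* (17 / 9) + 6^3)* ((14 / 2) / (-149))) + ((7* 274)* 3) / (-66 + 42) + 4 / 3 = 45588792233 / 85824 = 531189.32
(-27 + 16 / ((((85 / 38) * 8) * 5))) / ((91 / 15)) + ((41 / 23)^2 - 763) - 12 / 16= -12520845537 / 16367260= -764.99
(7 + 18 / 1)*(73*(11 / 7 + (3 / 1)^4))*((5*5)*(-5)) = -131856250 / 7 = -18836607.14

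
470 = 470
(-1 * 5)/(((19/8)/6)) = -240/19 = -12.63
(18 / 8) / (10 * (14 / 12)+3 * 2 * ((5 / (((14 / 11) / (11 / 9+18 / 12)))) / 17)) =51 / 350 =0.15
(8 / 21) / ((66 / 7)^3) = 49 / 107811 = 0.00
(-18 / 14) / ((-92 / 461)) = 4149 / 644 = 6.44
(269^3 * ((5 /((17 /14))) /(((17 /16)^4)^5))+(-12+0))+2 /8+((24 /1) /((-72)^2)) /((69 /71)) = 24550320214123114220560662932933440453 /1029746183039482154855848842168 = 23841137.38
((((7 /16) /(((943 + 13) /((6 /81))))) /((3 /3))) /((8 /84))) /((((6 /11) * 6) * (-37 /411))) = -0.00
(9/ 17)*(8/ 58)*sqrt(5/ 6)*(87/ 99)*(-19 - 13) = -64*sqrt(30)/ 187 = -1.87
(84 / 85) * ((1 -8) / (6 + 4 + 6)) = -147 / 340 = -0.43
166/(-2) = -83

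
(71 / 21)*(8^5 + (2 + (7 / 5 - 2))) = 11633137 / 105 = 110791.78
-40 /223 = -0.18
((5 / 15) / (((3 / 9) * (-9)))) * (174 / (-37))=58 / 111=0.52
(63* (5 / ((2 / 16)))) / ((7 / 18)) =6480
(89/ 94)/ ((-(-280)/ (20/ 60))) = 89/ 78960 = 0.00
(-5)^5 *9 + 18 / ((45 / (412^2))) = 198863 / 5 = 39772.60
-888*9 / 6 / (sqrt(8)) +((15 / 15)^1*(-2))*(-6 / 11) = 12 / 11-333*sqrt(2) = -469.84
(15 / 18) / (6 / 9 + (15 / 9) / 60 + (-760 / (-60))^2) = 30 / 5801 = 0.01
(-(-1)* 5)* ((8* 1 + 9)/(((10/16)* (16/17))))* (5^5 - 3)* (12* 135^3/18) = 739964342250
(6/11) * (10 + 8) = 108/11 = 9.82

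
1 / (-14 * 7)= -1 / 98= -0.01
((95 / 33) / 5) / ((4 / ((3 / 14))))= 0.03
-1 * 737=-737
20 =20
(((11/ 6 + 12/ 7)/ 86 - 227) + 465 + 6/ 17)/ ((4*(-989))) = -14638357/ 242914224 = -0.06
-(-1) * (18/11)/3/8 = 3/44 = 0.07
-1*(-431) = 431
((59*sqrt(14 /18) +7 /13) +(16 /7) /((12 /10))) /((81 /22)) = 14674 /22113 +1298*sqrt(7) /243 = 14.80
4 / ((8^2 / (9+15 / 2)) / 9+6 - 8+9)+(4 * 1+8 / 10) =58908 / 11035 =5.34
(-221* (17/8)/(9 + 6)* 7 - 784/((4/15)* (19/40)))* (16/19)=-29223362/5415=-5396.74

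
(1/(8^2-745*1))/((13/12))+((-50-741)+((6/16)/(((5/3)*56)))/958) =-5009103003841/6332609920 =-791.00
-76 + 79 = 3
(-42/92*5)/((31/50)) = -2625/713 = -3.68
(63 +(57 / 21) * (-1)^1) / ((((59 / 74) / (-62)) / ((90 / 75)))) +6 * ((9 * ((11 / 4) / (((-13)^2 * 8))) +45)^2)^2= 21759328860799538552046627 / 883154715339653120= 24638184.55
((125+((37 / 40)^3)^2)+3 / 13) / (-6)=-2233880814439 / 106496000000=-20.98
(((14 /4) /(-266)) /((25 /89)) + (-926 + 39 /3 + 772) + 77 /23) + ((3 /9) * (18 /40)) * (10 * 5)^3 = 813357553 /43700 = 18612.30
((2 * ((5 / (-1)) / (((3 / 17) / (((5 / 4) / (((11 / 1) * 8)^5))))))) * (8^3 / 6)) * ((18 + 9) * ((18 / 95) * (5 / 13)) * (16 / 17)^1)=-675 / 318236776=-0.00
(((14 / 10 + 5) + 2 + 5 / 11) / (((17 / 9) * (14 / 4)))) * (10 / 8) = 4383 / 2618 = 1.67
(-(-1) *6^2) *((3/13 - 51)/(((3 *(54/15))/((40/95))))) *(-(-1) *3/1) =-213.77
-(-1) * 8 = 8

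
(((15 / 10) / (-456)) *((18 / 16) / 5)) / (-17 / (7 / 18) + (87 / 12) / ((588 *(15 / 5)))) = 3969 / 234398440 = 0.00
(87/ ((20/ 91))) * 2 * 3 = 23751/ 10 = 2375.10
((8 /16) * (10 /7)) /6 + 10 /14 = 5 /6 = 0.83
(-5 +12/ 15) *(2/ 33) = -14/ 55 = -0.25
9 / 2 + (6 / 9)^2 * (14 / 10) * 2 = 517 / 90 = 5.74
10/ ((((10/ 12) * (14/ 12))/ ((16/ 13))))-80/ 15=2000/ 273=7.33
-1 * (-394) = 394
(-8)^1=-8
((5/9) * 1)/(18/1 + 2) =1/36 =0.03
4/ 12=1/ 3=0.33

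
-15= -15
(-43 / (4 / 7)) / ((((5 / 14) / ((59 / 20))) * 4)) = -124313 / 800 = -155.39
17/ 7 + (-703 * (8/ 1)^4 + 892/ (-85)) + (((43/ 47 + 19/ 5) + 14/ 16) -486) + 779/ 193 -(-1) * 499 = -2879473.44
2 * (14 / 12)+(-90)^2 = 24307 / 3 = 8102.33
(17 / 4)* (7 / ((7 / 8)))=34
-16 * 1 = -16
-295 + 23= -272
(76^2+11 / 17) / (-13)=-444.36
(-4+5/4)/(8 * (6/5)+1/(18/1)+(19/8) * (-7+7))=-45/158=-0.28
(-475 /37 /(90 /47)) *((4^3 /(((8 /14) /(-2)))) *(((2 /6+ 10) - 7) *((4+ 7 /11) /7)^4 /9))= 59667402400 /557426793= 107.04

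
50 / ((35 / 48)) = 480 / 7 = 68.57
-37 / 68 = -0.54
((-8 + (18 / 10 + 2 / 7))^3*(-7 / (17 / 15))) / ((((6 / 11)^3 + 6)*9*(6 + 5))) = 119248767 / 56935550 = 2.09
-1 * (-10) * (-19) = -190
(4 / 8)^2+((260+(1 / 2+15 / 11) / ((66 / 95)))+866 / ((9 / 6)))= 610033 / 726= 840.27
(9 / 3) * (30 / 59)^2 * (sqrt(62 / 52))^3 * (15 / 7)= 313875 * sqrt(806) / 4118023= 2.16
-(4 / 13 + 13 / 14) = -1.24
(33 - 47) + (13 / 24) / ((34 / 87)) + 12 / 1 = -167 / 272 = -0.61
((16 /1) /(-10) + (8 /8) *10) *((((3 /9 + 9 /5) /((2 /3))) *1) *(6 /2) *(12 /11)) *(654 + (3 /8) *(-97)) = 14941584 /275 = 54333.03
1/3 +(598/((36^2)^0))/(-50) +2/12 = -11.46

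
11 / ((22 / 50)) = 25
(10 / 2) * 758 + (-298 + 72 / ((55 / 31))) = 194292 / 55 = 3532.58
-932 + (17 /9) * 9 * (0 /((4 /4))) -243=-1175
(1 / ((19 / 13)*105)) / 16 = 0.00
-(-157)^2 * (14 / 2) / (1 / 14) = -2415602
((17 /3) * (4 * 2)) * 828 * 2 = 75072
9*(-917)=-8253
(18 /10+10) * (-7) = -413 /5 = -82.60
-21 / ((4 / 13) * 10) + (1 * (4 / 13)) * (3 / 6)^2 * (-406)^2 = 6589891 / 520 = 12672.87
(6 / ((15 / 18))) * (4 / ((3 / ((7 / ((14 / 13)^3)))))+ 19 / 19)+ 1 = 15191 / 245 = 62.00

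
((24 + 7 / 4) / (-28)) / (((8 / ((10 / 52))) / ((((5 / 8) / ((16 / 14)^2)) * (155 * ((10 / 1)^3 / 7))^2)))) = -966630859375 / 186368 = -5186678.29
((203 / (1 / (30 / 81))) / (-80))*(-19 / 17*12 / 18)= 3857 / 5508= 0.70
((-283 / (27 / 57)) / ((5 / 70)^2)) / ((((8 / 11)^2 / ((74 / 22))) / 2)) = -107233511 / 72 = -1489354.32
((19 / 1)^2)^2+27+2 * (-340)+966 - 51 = 130583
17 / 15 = 1.13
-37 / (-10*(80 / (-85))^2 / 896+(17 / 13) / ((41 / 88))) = -39895583 / 3015748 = -13.23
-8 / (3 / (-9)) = 24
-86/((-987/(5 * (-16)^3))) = -1761280/987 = -1784.48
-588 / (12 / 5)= -245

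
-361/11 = -32.82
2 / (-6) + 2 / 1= 1.67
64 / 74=0.86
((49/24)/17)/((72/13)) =637/29376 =0.02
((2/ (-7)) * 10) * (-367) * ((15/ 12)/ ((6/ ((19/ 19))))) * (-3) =-9175/ 14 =-655.36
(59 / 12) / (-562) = -59 / 6744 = -0.01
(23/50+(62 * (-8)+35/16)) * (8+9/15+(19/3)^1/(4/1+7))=-4526.88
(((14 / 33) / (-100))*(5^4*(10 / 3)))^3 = -669921875 / 970299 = -690.43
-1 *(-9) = 9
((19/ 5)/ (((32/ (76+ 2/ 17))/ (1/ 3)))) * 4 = 12293/ 1020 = 12.05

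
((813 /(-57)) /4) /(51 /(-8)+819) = -542 /123519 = -0.00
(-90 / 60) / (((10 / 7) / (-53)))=1113 / 20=55.65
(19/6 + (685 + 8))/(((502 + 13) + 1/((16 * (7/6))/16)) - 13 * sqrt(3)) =2660749 * sqrt(3)/78086868 + 105582029/78086868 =1.41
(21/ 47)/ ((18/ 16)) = 0.40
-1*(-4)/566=2/283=0.01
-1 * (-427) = 427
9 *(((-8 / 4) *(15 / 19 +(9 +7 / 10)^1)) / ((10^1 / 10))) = -17937 / 95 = -188.81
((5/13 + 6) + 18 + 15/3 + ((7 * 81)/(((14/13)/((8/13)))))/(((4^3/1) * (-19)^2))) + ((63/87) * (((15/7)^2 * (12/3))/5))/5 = 29.93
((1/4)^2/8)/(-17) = -0.00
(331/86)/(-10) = -331/860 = -0.38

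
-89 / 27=-3.30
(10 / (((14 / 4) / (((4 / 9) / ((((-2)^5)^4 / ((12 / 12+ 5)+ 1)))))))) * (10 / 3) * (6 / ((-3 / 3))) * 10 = -125 / 73728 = -0.00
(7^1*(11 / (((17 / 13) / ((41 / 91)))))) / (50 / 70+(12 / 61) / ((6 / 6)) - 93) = -192577 / 668474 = -0.29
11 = 11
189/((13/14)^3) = 518616/2197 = 236.06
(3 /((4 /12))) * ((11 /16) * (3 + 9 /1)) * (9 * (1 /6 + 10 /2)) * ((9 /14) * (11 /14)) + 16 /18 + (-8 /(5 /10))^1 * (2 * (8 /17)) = 414975863 /239904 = 1729.76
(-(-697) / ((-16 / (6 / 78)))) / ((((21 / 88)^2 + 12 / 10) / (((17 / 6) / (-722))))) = 7168645 / 685210851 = 0.01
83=83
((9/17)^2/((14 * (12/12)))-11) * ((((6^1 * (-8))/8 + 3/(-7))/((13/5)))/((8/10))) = 33.94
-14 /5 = -2.80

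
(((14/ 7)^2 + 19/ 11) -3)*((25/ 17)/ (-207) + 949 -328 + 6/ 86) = 939773390/ 554829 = 1693.81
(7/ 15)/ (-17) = -7/ 255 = -0.03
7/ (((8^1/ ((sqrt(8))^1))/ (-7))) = -49 * sqrt(2)/ 4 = -17.32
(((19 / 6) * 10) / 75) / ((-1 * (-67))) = 19 / 3015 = 0.01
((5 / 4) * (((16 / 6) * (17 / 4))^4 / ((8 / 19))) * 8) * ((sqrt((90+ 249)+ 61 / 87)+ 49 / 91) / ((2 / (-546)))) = -2888156180 * sqrt(2571198) / 2349- 1555161020 / 27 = -2029137765.05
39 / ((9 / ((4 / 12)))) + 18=175 / 9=19.44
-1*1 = -1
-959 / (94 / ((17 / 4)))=-16303 / 376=-43.36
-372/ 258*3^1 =-186/ 43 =-4.33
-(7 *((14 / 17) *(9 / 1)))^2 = -777924 / 289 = -2691.78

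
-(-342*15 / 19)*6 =1620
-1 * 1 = -1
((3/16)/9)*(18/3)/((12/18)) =3/16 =0.19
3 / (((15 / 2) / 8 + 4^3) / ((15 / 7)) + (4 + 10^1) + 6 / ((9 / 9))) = 720 / 12073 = 0.06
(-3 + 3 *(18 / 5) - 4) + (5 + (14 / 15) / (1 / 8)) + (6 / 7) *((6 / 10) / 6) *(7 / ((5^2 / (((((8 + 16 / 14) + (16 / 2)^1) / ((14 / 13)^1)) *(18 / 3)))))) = 68204 / 3675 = 18.56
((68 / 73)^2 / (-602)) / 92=-578 / 36892667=-0.00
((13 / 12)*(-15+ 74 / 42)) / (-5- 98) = 0.14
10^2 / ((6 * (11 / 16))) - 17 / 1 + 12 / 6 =305 / 33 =9.24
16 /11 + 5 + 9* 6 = 665 /11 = 60.45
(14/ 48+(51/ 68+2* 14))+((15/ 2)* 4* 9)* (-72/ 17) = -454711/ 408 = -1114.49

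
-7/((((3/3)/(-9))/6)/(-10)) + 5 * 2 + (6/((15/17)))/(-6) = -56567/15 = -3771.13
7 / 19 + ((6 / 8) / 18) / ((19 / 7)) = 175 / 456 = 0.38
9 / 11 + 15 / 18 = 109 / 66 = 1.65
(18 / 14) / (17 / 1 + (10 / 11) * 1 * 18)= 99 / 2569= 0.04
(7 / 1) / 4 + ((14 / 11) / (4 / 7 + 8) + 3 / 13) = 18269 / 8580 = 2.13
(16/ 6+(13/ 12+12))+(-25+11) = 7/ 4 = 1.75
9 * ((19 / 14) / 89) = 171 / 1246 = 0.14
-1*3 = -3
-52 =-52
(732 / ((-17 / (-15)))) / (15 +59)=5490 / 629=8.73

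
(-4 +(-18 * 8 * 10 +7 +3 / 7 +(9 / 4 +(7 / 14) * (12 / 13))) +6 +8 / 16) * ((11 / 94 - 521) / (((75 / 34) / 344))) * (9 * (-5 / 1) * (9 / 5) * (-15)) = 3012557072013774 / 21385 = 140872437316.52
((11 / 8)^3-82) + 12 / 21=-78.83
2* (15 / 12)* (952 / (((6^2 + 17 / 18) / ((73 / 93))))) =29784 / 589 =50.57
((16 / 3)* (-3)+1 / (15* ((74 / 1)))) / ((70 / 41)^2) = -4264697 / 777000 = -5.49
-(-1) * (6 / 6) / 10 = 1 / 10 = 0.10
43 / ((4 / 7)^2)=2107 / 16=131.69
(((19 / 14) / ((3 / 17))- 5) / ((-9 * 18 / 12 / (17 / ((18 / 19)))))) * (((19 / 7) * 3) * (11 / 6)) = -7628291 / 142884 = -53.39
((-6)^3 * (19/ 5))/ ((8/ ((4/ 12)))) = -171/ 5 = -34.20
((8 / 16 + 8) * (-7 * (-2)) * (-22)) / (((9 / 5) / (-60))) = 261800 / 3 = 87266.67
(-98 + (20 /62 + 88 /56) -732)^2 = 32291730601 /47089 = 685759.53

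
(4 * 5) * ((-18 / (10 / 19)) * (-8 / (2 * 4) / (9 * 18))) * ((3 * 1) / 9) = 38 / 27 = 1.41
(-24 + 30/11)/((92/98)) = -22.66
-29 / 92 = -0.32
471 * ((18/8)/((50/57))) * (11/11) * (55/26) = 2657853/1040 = 2555.63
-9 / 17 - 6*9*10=-9189 / 17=-540.53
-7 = -7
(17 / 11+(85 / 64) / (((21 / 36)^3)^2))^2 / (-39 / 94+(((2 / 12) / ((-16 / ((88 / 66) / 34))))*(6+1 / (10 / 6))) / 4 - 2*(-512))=1596589149194041680960 / 1314932728218194248163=1.21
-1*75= -75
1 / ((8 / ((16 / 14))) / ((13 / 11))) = 13 / 77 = 0.17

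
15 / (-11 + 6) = -3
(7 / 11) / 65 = 7 / 715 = 0.01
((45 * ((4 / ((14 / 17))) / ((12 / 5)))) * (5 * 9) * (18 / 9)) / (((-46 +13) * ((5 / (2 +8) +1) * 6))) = -27.60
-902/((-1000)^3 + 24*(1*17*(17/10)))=2255/2499998266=0.00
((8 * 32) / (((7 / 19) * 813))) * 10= 48640 / 5691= 8.55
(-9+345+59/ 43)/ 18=14507/ 774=18.74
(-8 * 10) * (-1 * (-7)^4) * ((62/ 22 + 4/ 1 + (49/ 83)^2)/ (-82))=-1272145840/ 75779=-16787.58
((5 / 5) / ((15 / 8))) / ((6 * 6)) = 2 / 135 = 0.01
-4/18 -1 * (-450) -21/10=40291/90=447.68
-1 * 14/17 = -14/17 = -0.82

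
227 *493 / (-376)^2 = 111911 / 141376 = 0.79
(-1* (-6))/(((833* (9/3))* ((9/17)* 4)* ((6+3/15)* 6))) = 5/164052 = 0.00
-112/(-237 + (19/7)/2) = 1568/3299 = 0.48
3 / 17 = 0.18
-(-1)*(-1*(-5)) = 5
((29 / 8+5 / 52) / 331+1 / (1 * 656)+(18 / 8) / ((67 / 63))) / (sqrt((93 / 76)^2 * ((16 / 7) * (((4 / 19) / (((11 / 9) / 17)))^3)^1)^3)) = 102152221593408006559 * sqrt(24871) / 4026788129695811764617216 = 0.00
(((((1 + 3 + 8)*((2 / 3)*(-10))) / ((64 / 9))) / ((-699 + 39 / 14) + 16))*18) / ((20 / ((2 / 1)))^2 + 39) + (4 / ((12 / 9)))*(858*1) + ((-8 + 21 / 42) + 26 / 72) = 122318970739 / 47653092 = 2566.86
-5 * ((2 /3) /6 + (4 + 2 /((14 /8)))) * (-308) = 72820 /9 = 8091.11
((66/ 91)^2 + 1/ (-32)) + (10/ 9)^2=37119191/ 21464352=1.73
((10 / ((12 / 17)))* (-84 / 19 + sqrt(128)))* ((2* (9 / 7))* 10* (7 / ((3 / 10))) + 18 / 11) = 58747.36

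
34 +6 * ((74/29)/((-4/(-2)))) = 1208/29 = 41.66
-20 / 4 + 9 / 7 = -26 / 7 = -3.71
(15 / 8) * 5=75 / 8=9.38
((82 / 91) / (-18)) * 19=-779 / 819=-0.95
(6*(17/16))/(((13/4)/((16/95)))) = 408/1235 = 0.33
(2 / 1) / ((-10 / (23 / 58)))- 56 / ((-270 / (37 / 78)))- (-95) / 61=5873095 / 3725514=1.58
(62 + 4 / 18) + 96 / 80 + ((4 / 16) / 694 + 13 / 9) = 64.87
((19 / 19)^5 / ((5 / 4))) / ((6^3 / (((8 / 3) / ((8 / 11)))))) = 11 / 810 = 0.01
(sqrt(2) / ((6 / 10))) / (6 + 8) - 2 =-2 + 5 *sqrt(2) / 42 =-1.83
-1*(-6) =6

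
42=42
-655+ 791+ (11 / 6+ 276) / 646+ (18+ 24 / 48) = 154.93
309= 309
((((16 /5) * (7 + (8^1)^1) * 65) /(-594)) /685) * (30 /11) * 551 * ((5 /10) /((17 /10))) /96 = -179075 /5072562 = -0.04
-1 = -1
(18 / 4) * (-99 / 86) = -891 / 172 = -5.18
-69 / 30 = -23 / 10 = -2.30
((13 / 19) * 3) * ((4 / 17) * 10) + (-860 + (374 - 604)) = -1085.17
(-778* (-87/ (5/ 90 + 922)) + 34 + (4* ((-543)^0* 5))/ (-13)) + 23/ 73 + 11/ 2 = 3518179957/ 31501106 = 111.68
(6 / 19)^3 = 216 / 6859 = 0.03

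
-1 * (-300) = 300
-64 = -64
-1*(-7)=7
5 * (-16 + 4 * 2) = -40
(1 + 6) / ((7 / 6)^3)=216 / 49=4.41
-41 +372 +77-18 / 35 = 14262 / 35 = 407.49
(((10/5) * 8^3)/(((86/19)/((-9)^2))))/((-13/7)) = -5515776/559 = -9867.22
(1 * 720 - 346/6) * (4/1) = 7948/3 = 2649.33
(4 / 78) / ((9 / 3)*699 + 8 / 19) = 38 / 1554189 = 0.00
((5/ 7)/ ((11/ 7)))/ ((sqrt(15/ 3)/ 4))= 4 * sqrt(5)/ 11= 0.81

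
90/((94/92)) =4140/47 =88.09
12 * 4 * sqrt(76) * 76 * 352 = 2568192 * sqrt(19) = 11194489.40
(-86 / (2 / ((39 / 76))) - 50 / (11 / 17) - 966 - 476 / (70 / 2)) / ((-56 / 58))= 130788927 / 117040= 1117.47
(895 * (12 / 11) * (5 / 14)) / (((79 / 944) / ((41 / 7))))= 1039202400 / 42581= 24405.31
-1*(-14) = 14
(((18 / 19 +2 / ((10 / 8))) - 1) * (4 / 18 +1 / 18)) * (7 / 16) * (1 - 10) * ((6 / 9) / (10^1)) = -343 / 3040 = -0.11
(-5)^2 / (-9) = -25 / 9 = -2.78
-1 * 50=-50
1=1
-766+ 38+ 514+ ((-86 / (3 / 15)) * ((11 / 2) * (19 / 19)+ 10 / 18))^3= -17654984902.44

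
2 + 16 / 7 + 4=58 / 7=8.29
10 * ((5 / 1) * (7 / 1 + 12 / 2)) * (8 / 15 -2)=-2860 / 3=-953.33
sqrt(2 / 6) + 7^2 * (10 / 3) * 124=sqrt(3) / 3 + 60760 / 3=20253.91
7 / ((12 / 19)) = 133 / 12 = 11.08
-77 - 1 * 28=-105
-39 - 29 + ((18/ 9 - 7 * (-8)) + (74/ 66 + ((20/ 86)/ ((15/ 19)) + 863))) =1212416/ 1419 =854.42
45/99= 5/11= 0.45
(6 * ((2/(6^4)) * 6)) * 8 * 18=8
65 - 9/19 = 1226/19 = 64.53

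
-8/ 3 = -2.67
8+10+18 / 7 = 144 / 7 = 20.57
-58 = -58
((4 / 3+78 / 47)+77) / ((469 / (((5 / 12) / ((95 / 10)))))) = 56395 / 7538706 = 0.01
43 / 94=0.46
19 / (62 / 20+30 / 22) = 2090 / 491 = 4.26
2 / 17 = 0.12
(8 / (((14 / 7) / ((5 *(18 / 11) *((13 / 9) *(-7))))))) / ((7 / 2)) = -1040 / 11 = -94.55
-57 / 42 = -19 / 14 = -1.36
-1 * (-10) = 10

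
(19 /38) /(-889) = -1 /1778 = -0.00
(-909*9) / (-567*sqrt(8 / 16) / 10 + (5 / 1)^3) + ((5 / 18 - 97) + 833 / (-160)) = -706006934047 / 4037055840 - 46386270*sqrt(2) / 2803511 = -198.28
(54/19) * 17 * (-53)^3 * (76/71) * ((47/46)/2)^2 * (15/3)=-754755027435/75118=-10047592.15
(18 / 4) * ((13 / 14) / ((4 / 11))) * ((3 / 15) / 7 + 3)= 68211 / 1960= 34.80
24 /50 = 0.48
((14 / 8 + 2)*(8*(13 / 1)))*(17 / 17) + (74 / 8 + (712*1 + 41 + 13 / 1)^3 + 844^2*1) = 1800671325 / 4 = 450167831.25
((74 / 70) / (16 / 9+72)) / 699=111 / 5414920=0.00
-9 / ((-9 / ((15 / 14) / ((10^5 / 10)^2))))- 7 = -1959999997 / 280000000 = -7.00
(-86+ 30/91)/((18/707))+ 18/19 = -7478156/2223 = -3363.99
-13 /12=-1.08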